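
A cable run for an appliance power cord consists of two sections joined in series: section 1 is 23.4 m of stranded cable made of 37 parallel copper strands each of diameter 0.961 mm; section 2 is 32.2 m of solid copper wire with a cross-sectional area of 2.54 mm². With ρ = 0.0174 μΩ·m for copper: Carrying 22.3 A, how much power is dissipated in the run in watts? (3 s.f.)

117 W

ρ = 0.0174 μΩ·m = 1.74×10^-8 Ω·m
Section 1: A_strand = π(4.8050e-04)² = 7.253e-07 m²; R₁ = ρL/(N·A_s) = (1.74×10^-8)(23.4)/(37×7.253e-07) = 0.01517 Ω
Section 2: A = 2.54 mm² = 2.540e-06 m²
R₂ = (1.74×10^-8)(32.2)/(2.540e-06) = 0.2206 Ω
R = R₁ + R₂ = 0.2358 Ω
P = I²R = (22.3)² × 0.2358 = 117 W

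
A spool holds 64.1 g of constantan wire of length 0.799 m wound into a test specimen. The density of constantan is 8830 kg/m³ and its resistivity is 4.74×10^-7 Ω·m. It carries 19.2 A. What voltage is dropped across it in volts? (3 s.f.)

A = m/(density·L) = 0.0641/(8830×0.799) = 9.0855e-06 m²
R = ρL/A = (4.74×10^-7)(0.799)/(9.0855e-06) = 0.04168 Ω
V = IR = 19.2 × 0.04168 = 0.800 V

0.800 V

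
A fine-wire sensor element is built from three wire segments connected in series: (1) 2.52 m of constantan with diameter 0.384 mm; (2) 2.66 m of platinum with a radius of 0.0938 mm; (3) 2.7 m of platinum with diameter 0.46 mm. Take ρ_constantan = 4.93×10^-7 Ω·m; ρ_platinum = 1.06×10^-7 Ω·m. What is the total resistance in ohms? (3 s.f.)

22.7 Ω

Seg 1: A = π(d/2)² = π(1.9200e-04 m)² = 1.158e-07 m²
R_1 = (4.93×10^-7)(2.52)/(1.158e-07) = 10.73 Ω
Seg 2: A = πr² = π(9.3800e-05 m)² = 2.764e-08 m²
R_2 = (1.06×10^-7)(2.66)/(2.764e-08) = 10.2 Ω
Seg 3: A = π(d/2)² = π(2.3000e-04 m)² = 1.662e-07 m²
R_3 = (1.06×10^-7)(2.7)/(1.662e-07) = 1.722 Ω
R_total = R_1 + R_2 + R_3 = 22.7 Ω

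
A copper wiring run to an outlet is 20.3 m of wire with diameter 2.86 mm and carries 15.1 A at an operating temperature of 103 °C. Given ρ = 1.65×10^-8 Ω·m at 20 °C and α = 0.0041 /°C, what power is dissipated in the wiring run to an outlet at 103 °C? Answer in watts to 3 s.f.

15.9 W

A = π(d/2)² = π(1.4300e-03 m)² = 6.424e-06 m²
R₍20₎ = ρL/A = (1.65×10^-8)(20.3)/(6.424e-06) = 0.05214 Ω
R₍103₎ = R₍20₎(1 + αΔT) = 0.05214 × (1 + 0.0041×83) = 0.06988 Ω
P = I²R = (15.1)² × 0.06988 = 15.9 W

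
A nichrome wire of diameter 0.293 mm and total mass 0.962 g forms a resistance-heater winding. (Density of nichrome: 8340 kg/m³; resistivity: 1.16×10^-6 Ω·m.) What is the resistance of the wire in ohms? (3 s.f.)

29.4 Ω

A = π(d/2)² = π(1.4650e-04 m)² = 6.7426e-08 m²
L = m/(density·A) = 9.620×10^-4/(8340×6.7426e-08) = 1.711 m
R = ρL/A = (1.16×10^-6)(1.711)/(6.7426e-08) = 29.4 Ω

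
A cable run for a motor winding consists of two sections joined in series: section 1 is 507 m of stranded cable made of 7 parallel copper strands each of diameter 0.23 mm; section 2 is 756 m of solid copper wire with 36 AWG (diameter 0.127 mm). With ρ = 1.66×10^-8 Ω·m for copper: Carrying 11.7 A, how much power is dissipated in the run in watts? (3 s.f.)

Section 1: A_strand = π(1.1500e-04)² = 4.155e-08 m²; R₁ = ρL/(N·A_s) = (1.66×10^-8)(507)/(7×4.155e-08) = 28.94 Ω
Section 2: A = π(0.127/2 mm)² = π(6.3500e-05 m)² = 1.267e-08 m²
R₂ = (1.66×10^-8)(756)/(1.267e-08) = 990.7 Ω
R = R₁ + R₂ = 1020 Ω
P = I²R = (11.7)² × 1020 = 1.40×10^5 W

1.40×10^5 W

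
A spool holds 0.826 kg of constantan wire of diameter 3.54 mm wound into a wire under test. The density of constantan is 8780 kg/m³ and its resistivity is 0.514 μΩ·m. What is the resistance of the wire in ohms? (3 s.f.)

0.499 Ω

ρ = 0.514 μΩ·m = 5.14×10^-7 Ω·m
A = π(d/2)² = π(1.7700e-03 m)² = 9.8423e-06 m²
L = m/(density·A) = 0.826/(8780×9.8423e-06) = 9.558 m
R = ρL/A = (5.14×10^-7)(9.558)/(9.8423e-06) = 0.499 Ω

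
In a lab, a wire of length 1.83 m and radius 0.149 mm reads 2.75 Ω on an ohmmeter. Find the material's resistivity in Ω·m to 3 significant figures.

1.05×10^-7 Ω·m

A = πr² = π(1.4900e-04 m)² = 6.975e-08 m²
ρ = RA/L = (2.75)(6.975e-08)/(1.83) = 1.05×10^-7 Ω·m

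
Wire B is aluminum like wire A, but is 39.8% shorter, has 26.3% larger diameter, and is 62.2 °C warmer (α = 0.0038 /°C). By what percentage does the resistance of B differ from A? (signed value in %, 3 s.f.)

-53.3%

R ∝ ρL/d² with ρ ∝ (1+αΔT), so R_B/R_A = (1 − 39.8/100) × (1 + 26.3/100)⁻² × (1 + 0.0038×62.2)
= 0.602 × 0.6269 × 1.236 = 0.4666
(R_B − R_A)/R_A = 0.4666 − 1 = -53.3%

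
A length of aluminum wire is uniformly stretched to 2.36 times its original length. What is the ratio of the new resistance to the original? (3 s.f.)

5.57

Volume constant ⇒ A' = A/k with k = 2.36. R' = ρ(kL)/(A/k) = k²R.
Factor = 5.57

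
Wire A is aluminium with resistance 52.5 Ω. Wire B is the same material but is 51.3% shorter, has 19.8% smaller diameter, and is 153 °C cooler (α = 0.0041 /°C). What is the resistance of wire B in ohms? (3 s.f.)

R ∝ ρL/d² with ρ ∝ (1+αΔT), so R_B/R_A = (1 − 51.3/100) × (1 − 19.8/100)⁻² × (1 − 0.0041×153)
= 0.487 × 1.555 × 0.3727 = 0.2822
R_B = 0.2822 × 52.5 = 14.8 Ω

14.8 Ω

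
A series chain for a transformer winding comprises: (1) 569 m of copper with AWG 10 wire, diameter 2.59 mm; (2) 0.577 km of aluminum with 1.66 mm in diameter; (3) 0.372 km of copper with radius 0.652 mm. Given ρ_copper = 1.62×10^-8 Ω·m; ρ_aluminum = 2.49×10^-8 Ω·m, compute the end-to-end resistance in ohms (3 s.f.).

Seg 1: A = π(2.59/2 mm)² = π(1.2950e-03 m)² = 5.269e-06 m²
R_1 = (1.62×10^-8)(569)/(5.269e-06) = 1.75 Ω
Seg 2: A = π(d/2)² = π(8.3000e-04 m)² = 2.164e-06 m²
R_2 = (2.49×10^-8)(577)/(2.164e-06) = 6.638 Ω
Seg 3: A = πr² = π(6.5200e-04 m)² = 1.336e-06 m²
R_3 = (1.62×10^-8)(372)/(1.336e-06) = 4.512 Ω
R_total = R_1 + R_2 + R_3 = 12.9 Ω

12.9 Ω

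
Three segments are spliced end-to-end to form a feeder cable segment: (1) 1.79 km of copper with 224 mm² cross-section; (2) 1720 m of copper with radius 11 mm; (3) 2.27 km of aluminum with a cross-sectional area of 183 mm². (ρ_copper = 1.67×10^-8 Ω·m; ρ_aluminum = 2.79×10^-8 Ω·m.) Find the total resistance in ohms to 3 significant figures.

0.555 Ω

Seg 1: A = 224 mm² = 2.240e-04 m²
R_1 = (1.67×10^-8)(1790)/(2.240e-04) = 0.1335 Ω
Seg 2: A = πr² = π(1.1000e-02 m)² = 3.801e-04 m²
R_2 = (1.67×10^-8)(1720)/(3.801e-04) = 0.07556 Ω
Seg 3: A = 183 mm² = 1.830e-04 m²
R_3 = (2.79×10^-8)(2270)/(1.830e-04) = 0.3461 Ω
R_total = R_1 + R_2 + R_3 = 0.555 Ω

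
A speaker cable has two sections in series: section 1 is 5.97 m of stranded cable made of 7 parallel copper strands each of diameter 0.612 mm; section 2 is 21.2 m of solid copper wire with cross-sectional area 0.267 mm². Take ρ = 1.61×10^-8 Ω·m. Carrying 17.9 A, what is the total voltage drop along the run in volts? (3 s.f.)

23.7 V

Section 1: A_strand = π(3.0600e-04)² = 2.942e-07 m²; R₁ = ρL/(N·A_s) = (1.61×10^-8)(5.97)/(7×2.942e-07) = 0.04668 Ω
Section 2: A = 0.267 mm² = 2.670e-07 m²
R₂ = (1.61×10^-8)(21.2)/(2.670e-07) = 1.278 Ω
R = R₁ + R₂ = 1.325 Ω
V = IR = 17.9 × 1.325 = 23.7 V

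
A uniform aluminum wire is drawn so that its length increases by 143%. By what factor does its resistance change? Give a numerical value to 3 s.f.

5.90

k = 1 + 143/100 = 2.43; volume constant ⇒ A' = A/k, so R' = k²R.
Factor = 5.90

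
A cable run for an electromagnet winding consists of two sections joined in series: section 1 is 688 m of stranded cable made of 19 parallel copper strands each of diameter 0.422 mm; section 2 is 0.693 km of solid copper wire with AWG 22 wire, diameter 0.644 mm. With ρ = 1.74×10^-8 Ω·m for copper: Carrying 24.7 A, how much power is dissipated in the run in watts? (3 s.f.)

25300 W

Section 1: A_strand = π(2.1100e-04)² = 1.399e-07 m²; R₁ = ρL/(N·A_s) = (1.74×10^-8)(688)/(19×1.399e-07) = 4.505 Ω
Section 2: A = π(0.644/2 mm)² = π(3.2200e-04 m)² = 3.257e-07 m²
R₂ = (1.74×10^-8)(693)/(3.257e-07) = 37.02 Ω
R = R₁ + R₂ = 41.52 Ω
P = I²R = (24.7)² × 41.52 = 25300 W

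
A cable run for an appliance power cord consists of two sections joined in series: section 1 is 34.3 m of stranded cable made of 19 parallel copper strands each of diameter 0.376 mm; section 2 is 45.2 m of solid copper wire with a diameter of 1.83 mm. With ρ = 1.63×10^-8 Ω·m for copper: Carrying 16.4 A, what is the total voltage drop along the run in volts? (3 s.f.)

Section 1: A_strand = π(1.8800e-04)² = 1.110e-07 m²; R₁ = ρL/(N·A_s) = (1.63×10^-8)(34.3)/(19×1.110e-07) = 0.265 Ω
Section 2: A = π(d/2)² = π(9.1500e-04 m)² = 2.630e-06 m²
R₂ = (1.63×10^-8)(45.2)/(2.630e-06) = 0.2801 Ω
R = R₁ + R₂ = 0.5451 Ω
V = IR = 16.4 × 0.5451 = 8.94 V

8.94 V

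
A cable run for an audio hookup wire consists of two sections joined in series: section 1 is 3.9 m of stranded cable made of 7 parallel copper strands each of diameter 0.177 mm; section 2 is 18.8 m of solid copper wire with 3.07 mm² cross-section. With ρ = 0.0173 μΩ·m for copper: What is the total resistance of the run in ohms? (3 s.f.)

0.498 Ω

ρ = 0.0173 μΩ·m = 1.73×10^-8 Ω·m
Section 1: A_strand = π(8.8500e-05)² = 2.461e-08 m²; R₁ = ρL/(N·A_s) = (1.73×10^-8)(3.9)/(7×2.461e-08) = 0.3917 Ω
Section 2: A = 3.07 mm² = 3.070e-06 m²
R₂ = (1.73×10^-8)(18.8)/(3.070e-06) = 0.1059 Ω
R = R₁ + R₂ = 0.498 Ω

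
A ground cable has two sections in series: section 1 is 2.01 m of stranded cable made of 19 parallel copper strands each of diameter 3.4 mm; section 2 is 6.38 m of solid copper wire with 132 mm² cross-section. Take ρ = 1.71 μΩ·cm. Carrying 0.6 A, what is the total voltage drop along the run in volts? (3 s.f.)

6.15×10^-4 V

ρ = 1.71 μΩ·cm = 1.71×10^-8 Ω·m
Section 1: A_strand = π(1.7000e-03)² = 9.079e-06 m²; R₁ = ρL/(N·A_s) = (1.71×10^-8)(2.01)/(19×9.079e-06) = 1.992×10^-4 Ω
Section 2: A = 132 mm² = 1.320e-04 m²
R₂ = (1.71×10^-8)(6.38)/(1.320e-04) = 8.265×10^-4 Ω
R = R₁ + R₂ = 0.001026 Ω
V = IR = 0.6 × 0.001026 = 6.15×10^-4 V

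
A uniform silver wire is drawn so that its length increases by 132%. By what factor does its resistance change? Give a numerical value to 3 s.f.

k = 1 + 132/100 = 2.32; volume constant ⇒ A' = A/k, so R' = k²R.
Factor = 5.38

5.38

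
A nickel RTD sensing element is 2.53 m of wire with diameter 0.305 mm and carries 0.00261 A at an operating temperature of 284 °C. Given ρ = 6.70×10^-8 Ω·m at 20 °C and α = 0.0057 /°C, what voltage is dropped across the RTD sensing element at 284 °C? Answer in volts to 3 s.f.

0.0152 V

A = π(d/2)² = π(1.5250e-04 m)² = 7.306e-08 m²
R₍20₎ = ρL/A = (6.70×10^-8)(2.53)/(7.306e-08) = 2.32 Ω
R₍284₎ = R₍20₎(1 + αΔT) = 2.32 × (1 + 0.0057×264) = 5.811 Ω
V = IR = 0.00261 × 5.811 = 0.0152 V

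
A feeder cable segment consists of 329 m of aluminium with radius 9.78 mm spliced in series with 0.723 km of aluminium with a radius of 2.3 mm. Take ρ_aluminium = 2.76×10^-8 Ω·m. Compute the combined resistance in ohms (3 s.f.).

Segment 1: A = πr² = π(9.7800e-03 m)² = 3.005e-04 m²
R₁ = ρL/A = (2.76×10^-8)(329)/(3.005e-04) = 0.03022 Ω
Segment 2: A = πr² = π(2.3000e-03 m)² = 1.662e-05 m²
R₂ = (2.76×10^-8)(723)/(1.662e-05) = 1.201 Ω
R = R₁ + R₂ = 1.23 Ω

1.23 Ω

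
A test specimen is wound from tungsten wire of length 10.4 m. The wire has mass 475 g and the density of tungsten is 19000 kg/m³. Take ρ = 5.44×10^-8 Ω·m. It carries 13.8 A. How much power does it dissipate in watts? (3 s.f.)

44.8 W

A = m/(density·L) = 0.475/(19000×10.4) = 2.4038e-06 m²
R = ρL/A = (5.44×10^-8)(10.4)/(2.4038e-06) = 0.2354 Ω
P = I²R = (13.8)² × 0.2354 = 44.8 W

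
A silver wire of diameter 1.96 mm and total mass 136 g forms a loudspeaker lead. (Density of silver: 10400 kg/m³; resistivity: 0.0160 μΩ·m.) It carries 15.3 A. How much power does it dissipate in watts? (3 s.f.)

5.38 W

ρ = 0.0160 μΩ·m = 1.60×10^-8 Ω·m
A = π(d/2)² = π(9.8000e-04 m)² = 3.0172e-06 m²
L = m/(density·A) = 0.136/(10400×3.0172e-06) = 4.334 m
R = ρL/A = (1.60×10^-8)(4.334)/(3.0172e-06) = 0.02298 Ω
P = I²R = (15.3)² × 0.02298 = 5.38 W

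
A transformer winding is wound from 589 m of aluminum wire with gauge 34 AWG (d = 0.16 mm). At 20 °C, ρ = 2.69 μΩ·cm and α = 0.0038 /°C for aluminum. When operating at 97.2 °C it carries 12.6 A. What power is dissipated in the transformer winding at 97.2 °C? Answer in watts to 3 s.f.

1.62×10^5 W

ρ = 2.69 μΩ·cm = 2.69×10^-8 Ω·m
A = π(0.16/2 mm)² = π(8.0000e-05 m)² = 2.011e-08 m²
R₍20₎ = ρL/A = (2.69×10^-8)(589)/(2.011e-08) = 788 Ω
R₍97.2₎ = R₍20₎(1 + αΔT) = 788 × (1 + 0.0038×77.2) = 1019 Ω
P = I²R = (12.6)² × 1019 = 1.62×10^5 W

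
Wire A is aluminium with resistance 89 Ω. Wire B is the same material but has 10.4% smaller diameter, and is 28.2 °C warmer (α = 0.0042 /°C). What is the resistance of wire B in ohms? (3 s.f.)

124 Ω

R ∝ ρL/d² with ρ ∝ (1+αΔT), so R_B/R_A = (1 − 10.4/100)⁻² × (1 + 0.0042×28.2)
= 1.246 × 1.118 = 1.393
R_B = 1.393 × 89 = 124 Ω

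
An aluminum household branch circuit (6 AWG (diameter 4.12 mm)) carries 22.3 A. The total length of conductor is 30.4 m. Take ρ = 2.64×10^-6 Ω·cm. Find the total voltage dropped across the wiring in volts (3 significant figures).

ρ = 2.64×10^-6 Ω·cm = 2.64×10^-8 Ω·m
A = π(4.12/2 mm)² = π(2.0600e-03 m)² = 1.333e-05 m²
R = ρL/A = (2.64×10^-8)(30.4)/(1.333e-05) = 0.0602 Ω
V = IR = 22.3 × 0.0602 = 1.34 V

1.34 V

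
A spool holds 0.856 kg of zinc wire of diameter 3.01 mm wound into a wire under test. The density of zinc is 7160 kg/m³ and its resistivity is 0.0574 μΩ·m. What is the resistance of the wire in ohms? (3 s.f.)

0.136 Ω

ρ = 0.0574 μΩ·m = 5.74×10^-8 Ω·m
A = π(d/2)² = π(1.5050e-03 m)² = 7.1158e-06 m²
L = m/(density·A) = 0.856/(7160×7.1158e-06) = 16.8 m
R = ρL/A = (5.74×10^-8)(16.8)/(7.1158e-06) = 0.136 Ω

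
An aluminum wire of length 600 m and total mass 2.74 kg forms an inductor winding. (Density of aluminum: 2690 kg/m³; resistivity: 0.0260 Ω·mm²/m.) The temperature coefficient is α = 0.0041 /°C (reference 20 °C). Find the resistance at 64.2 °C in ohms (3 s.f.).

10.9 Ω

ρ = 0.0260 Ω·mm²/m = 2.60×10^-8 Ω·m
A = m/(density·L) = 2.74/(2690×600) = 1.6976e-06 m²
R = ρL/A = (2.60×10^-8)(600)/(1.6976e-06) = 9.189 Ω
R(64.2 °C) = 9.189 × (1 + 0.0041×44.2) = 10.9 Ω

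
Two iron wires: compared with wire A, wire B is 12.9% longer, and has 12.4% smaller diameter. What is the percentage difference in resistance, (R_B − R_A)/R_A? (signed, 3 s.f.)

R ∝ L/d², so R_B/R_A = (1 + 12.9/100) × (1 − 12.4/100)⁻²
= 1.129 × 1.303 = 1.471
(R_B − R_A)/R_A = 1.471 − 1 = 47.1%

47.1%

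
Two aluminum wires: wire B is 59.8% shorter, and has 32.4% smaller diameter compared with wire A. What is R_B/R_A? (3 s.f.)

0.880

R ∝ L/d², so R_B/R_A = (1 − 59.8/100) × (1 − 32.4/100)⁻²
= 0.402 × 2.188 = 0.880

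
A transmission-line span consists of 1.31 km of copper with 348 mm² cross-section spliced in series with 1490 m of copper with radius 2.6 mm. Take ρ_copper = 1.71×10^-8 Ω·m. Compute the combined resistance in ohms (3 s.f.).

Segment 1: A = 348 mm² = 3.480e-04 m²
R₁ = ρL/A = (1.71×10^-8)(1310)/(3.480e-04) = 0.06437 Ω
Segment 2: A = πr² = π(2.6000e-03 m)² = 2.124e-05 m²
R₂ = (1.71×10^-8)(1490)/(2.124e-05) = 1.2 Ω
R = R₁ + R₂ = 1.26 Ω

1.26 Ω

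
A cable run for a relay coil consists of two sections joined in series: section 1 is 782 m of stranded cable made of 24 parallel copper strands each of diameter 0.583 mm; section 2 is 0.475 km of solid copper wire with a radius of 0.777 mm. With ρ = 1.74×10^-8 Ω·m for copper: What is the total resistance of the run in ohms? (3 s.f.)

Section 1: A_strand = π(2.9150e-04)² = 2.669e-07 m²; R₁ = ρL/(N·A_s) = (1.74×10^-8)(782)/(24×2.669e-07) = 2.124 Ω
Section 2: A = πr² = π(7.7700e-04 m)² = 1.897e-06 m²
R₂ = (1.74×10^-8)(475)/(1.897e-06) = 4.358 Ω
R = R₁ + R₂ = 6.48 Ω

6.48 Ω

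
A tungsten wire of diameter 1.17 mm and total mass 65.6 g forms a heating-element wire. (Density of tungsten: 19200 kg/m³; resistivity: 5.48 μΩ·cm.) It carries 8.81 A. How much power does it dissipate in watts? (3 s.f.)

12.6 W

ρ = 5.48 μΩ·cm = 5.48×10^-8 Ω·m
A = π(d/2)² = π(5.8500e-04 m)² = 1.0751e-06 m²
L = m/(density·A) = 0.0656/(19200×1.0751e-06) = 3.178 m
R = ρL/A = (5.48×10^-8)(3.178)/(1.0751e-06) = 0.162 Ω
P = I²R = (8.81)² × 0.162 = 12.6 W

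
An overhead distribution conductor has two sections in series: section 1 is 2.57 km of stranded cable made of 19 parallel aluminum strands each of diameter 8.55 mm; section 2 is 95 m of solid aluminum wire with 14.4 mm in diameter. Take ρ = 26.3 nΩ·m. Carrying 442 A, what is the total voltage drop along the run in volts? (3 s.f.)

ρ = 26.3 nΩ·m = 2.63×10^-8 Ω·m
Section 1: A_strand = π(4.2750e-03)² = 5.741e-05 m²; R₁ = ρL/(N·A_s) = (2.63×10^-8)(2570)/(19×5.741e-05) = 0.06196 Ω
Section 2: A = π(d/2)² = π(7.2000e-03 m)² = 1.629e-04 m²
R₂ = (2.63×10^-8)(95)/(1.629e-04) = 0.01534 Ω
R = R₁ + R₂ = 0.0773 Ω
V = IR = 442 × 0.0773 = 34.2 V

34.2 V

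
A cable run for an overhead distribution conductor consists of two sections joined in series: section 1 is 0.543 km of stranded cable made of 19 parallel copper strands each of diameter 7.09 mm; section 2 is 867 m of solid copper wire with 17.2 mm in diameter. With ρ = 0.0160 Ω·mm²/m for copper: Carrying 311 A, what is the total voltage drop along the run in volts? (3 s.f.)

ρ = 0.0160 Ω·mm²/m = 1.60×10^-8 Ω·m
Section 1: A_strand = π(3.5450e-03)² = 3.948e-05 m²; R₁ = ρL/(N·A_s) = (1.60×10^-8)(543)/(19×3.948e-05) = 0.01158 Ω
Section 2: A = π(d/2)² = π(8.6000e-03 m)² = 2.324e-04 m²
R₂ = (1.60×10^-8)(867)/(2.324e-04) = 0.0597 Ω
R = R₁ + R₂ = 0.07128 Ω
V = IR = 311 × 0.07128 = 22.2 V

22.2 V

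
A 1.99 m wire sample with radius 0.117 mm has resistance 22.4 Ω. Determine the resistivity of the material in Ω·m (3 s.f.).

4.84×10^-7 Ω·m

A = πr² = π(1.1700e-04 m)² = 4.301e-08 m²
ρ = RA/L = (22.4)(4.301e-08)/(1.99) = 4.84×10^-7 Ω·m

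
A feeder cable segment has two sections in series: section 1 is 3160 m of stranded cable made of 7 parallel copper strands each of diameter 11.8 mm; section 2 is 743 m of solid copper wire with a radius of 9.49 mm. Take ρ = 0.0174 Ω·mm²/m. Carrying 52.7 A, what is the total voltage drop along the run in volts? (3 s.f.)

6.19 V

ρ = 0.0174 Ω·mm²/m = 1.74×10^-8 Ω·m
Section 1: A_strand = π(5.9000e-03)² = 1.094e-04 m²; R₁ = ρL/(N·A_s) = (1.74×10^-8)(3160)/(7×1.094e-04) = 0.07183 Ω
Section 2: A = πr² = π(9.4900e-03 m)² = 2.829e-04 m²
R₂ = (1.74×10^-8)(743)/(2.829e-04) = 0.04569 Ω
R = R₁ + R₂ = 0.1175 Ω
V = IR = 52.7 × 0.1175 = 6.19 V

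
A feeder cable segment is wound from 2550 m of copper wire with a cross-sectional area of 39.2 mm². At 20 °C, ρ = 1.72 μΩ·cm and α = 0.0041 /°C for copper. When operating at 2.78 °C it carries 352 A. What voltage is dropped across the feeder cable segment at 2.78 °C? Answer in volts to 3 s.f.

366 V

ρ = 1.72 μΩ·cm = 1.72×10^-8 Ω·m
A = 39.2 mm² = 3.920e-05 m²
R₍20₎ = ρL/A = (1.72×10^-8)(2550)/(3.920e-05) = 1.119 Ω
R₍2.78₎ = R₍20₎(1 + αΔT) = 1.119 × (1 + 0.0041×-17.2) = 1.04 Ω
V = IR = 352 × 1.04 = 366 V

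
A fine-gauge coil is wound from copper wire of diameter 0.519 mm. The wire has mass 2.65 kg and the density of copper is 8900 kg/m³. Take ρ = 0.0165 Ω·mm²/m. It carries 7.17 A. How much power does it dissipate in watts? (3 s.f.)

5640 W

ρ = 0.0165 Ω·mm²/m = 1.65×10^-8 Ω·m
A = π(d/2)² = π(2.5950e-04 m)² = 2.1156e-07 m²
L = m/(density·A) = 2.65/(8900×2.1156e-07) = 1407 m
R = ρL/A = (1.65×10^-8)(1407)/(2.1156e-07) = 109.8 Ω
P = I²R = (7.17)² × 109.8 = 5640 W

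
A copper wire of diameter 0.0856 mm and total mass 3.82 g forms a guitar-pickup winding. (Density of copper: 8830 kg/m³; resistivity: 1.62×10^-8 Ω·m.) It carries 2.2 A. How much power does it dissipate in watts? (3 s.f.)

1020 W

A = π(d/2)² = π(4.2800e-05 m)² = 5.7549e-09 m²
L = m/(density·A) = 0.00382/(8830×5.7549e-09) = 75.17 m
R = ρL/A = (1.62×10^-8)(75.17)/(5.7549e-09) = 211.6 Ω
P = I²R = (2.2)² × 211.6 = 1020 W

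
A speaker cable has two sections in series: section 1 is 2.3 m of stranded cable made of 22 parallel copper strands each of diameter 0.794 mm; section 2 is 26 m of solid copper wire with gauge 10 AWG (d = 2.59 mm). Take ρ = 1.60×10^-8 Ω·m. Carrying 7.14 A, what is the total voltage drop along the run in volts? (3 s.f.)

0.588 V

Section 1: A_strand = π(3.9700e-04)² = 4.951e-07 m²; R₁ = ρL/(N·A_s) = (1.60×10^-8)(2.3)/(22×4.951e-07) = 0.003378 Ω
Section 2: A = π(2.59/2 mm)² = π(1.2950e-03 m)² = 5.269e-06 m²
R₂ = (1.60×10^-8)(26)/(5.269e-06) = 0.07896 Ω
R = R₁ + R₂ = 0.08234 Ω
V = IR = 7.14 × 0.08234 = 0.588 V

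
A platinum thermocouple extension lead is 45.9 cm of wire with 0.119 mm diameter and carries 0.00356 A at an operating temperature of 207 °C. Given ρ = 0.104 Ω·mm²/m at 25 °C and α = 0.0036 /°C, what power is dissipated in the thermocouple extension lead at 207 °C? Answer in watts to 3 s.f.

9.00×10^-5 W

ρ = 0.104 Ω·mm²/m = 1.04×10^-7 Ω·m
A = π(d/2)² = π(5.9500e-05 m)² = 1.112e-08 m²
R₍25₎ = ρL/A = (1.04×10^-7)(0.459)/(1.112e-08) = 4.292 Ω
R₍207₎ = R₍25₎(1 + αΔT) = 4.292 × (1 + 0.0036×182) = 7.104 Ω
P = I²R = (0.00356)² × 7.104 = 9.00×10^-5 W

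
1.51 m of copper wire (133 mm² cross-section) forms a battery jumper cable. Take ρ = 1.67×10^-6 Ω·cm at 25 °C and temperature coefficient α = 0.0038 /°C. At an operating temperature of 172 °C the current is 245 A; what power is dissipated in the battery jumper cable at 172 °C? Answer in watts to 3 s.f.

ρ = 1.67×10^-6 Ω·cm = 1.67×10^-8 Ω·m
A = 133 mm² = 1.330e-04 m²
R₍25₎ = ρL/A = (1.67×10^-8)(1.51)/(1.330e-04) = 1.896×10^-4 Ω
R₍172₎ = R₍25₎(1 + αΔT) = 1.896×10^-4 × (1 + 0.0038×147) = 2.955×10^-4 Ω
P = I²R = (245)² × 2.955×10^-4 = 17.7 W

17.7 W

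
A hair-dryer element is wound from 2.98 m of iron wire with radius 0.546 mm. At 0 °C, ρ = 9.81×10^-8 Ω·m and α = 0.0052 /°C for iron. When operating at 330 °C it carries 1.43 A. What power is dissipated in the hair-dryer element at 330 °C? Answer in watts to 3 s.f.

1.73 W

A = πr² = π(5.4600e-04 m)² = 9.366e-07 m²
R₍0₎ = ρL/A = (9.81×10^-8)(2.98)/(9.366e-07) = 0.3121 Ω
R₍330₎ = R₍0₎(1 + αΔT) = 0.3121 × (1 + 0.0052×330) = 0.8478 Ω
P = I²R = (1.43)² × 0.8478 = 1.73 W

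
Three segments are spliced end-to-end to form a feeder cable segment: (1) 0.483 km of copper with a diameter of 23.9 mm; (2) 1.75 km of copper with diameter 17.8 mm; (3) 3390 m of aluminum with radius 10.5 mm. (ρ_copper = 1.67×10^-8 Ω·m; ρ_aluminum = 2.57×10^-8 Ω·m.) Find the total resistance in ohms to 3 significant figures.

0.387 Ω

Seg 1: A = π(d/2)² = π(1.1950e-02 m)² = 4.486e-04 m²
R_1 = (1.67×10^-8)(483)/(4.486e-04) = 0.01798 Ω
Seg 2: A = π(d/2)² = π(8.9000e-03 m)² = 2.488e-04 m²
R_2 = (1.67×10^-8)(1750)/(2.488e-04) = 0.1174 Ω
Seg 3: A = πr² = π(1.0500e-02 m)² = 3.464e-04 m²
R_3 = (2.57×10^-8)(3390)/(3.464e-04) = 0.2515 Ω
R_total = R_1 + R_2 + R_3 = 0.387 Ω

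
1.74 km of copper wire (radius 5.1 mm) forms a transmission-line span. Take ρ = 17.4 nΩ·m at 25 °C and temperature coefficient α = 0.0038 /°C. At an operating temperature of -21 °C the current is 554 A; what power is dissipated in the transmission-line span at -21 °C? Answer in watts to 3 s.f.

ρ = 17.4 nΩ·m = 1.74×10^-8 Ω·m
A = πr² = π(5.1000e-03 m)² = 8.171e-05 m²
R₍25₎ = ρL/A = (1.74×10^-8)(1740)/(8.171e-05) = 0.3705 Ω
R₍-21₎ = R₍25₎(1 + αΔT) = 0.3705 × (1 + 0.0038×-46) = 0.3058 Ω
P = I²R = (554)² × 0.3058 = 93800 W

93800 W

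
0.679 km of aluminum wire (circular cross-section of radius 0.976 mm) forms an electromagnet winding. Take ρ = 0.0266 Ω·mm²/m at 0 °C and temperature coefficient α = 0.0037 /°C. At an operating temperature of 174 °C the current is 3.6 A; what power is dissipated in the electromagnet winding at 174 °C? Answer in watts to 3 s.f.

ρ = 0.0266 Ω·mm²/m = 2.66×10^-8 Ω·m
A = πr² = π(9.7600e-04 m)² = 2.993e-06 m²
R₍0₎ = ρL/A = (2.66×10^-8)(679)/(2.993e-06) = 6.035 Ω
R₍174₎ = R₍0₎(1 + αΔT) = 6.035 × (1 + 0.0037×174) = 9.921 Ω
P = I²R = (3.6)² × 9.921 = 129 W

129 W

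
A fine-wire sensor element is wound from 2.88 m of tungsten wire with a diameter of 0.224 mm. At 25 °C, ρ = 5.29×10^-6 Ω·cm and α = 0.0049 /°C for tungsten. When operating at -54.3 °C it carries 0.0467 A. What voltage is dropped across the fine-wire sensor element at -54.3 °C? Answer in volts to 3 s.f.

0.110 V

ρ = 5.29×10^-6 Ω·cm = 5.29×10^-8 Ω·m
A = π(d/2)² = π(1.1200e-04 m)² = 3.941e-08 m²
R₍25₎ = ρL/A = (5.29×10^-8)(2.88)/(3.941e-08) = 3.866 Ω
R₍-54.3₎ = R₍25₎(1 + αΔT) = 3.866 × (1 + 0.0049×-79.3) = 2.364 Ω
V = IR = 0.0467 × 2.364 = 0.110 V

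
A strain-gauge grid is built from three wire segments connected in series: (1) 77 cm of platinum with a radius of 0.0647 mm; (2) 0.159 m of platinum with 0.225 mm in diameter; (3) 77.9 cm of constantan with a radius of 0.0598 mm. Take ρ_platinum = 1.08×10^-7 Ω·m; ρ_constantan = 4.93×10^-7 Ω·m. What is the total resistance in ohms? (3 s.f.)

40.9 Ω

Seg 1: A = πr² = π(6.4700e-05 m)² = 1.315e-08 m²
R_1 = (1.08×10^-7)(0.77)/(1.315e-08) = 6.323 Ω
Seg 2: A = π(d/2)² = π(1.1250e-04 m)² = 3.976e-08 m²
R_2 = (1.08×10^-7)(0.159)/(3.976e-08) = 0.4319 Ω
Seg 3: A = πr² = π(5.9800e-05 m)² = 1.123e-08 m²
R_3 = (4.93×10^-7)(0.779)/(1.123e-08) = 34.18 Ω
R_total = R_1 + R_2 + R_3 = 40.9 Ω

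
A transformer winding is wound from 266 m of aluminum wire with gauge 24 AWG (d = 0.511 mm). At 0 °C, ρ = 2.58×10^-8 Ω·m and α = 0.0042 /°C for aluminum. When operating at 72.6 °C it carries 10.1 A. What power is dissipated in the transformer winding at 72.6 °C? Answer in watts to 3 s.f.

A = π(0.511/2 mm)² = π(2.5550e-04 m)² = 2.051e-07 m²
R₍0₎ = ρL/A = (2.58×10^-8)(266)/(2.051e-07) = 33.46 Ω
R₍72.6₎ = R₍0₎(1 + αΔT) = 33.46 × (1 + 0.0042×72.6) = 43.67 Ω
P = I²R = (10.1)² × 43.67 = 4450 W

4450 W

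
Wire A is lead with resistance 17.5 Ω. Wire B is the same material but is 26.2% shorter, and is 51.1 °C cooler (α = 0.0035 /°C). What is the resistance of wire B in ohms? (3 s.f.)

R ∝ ρL/d² with ρ ∝ (1+αΔT), so R_B/R_A = (1 − 26.2/100) × (1 − 0.0035×51.1)
= 0.738 × 0.8212 = 0.606
R_B = 0.606 × 17.5 = 10.6 Ω

10.6 Ω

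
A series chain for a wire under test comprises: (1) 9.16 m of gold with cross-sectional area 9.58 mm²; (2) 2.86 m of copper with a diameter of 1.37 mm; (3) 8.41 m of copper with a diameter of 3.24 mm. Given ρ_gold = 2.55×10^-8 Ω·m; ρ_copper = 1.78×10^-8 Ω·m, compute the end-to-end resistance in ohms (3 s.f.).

0.0771 Ω

Seg 1: A = 9.58 mm² = 9.580e-06 m²
R_1 = (2.55×10^-8)(9.16)/(9.580e-06) = 0.02438 Ω
Seg 2: A = π(d/2)² = π(6.8500e-04 m)² = 1.474e-06 m²
R_2 = (1.78×10^-8)(2.86)/(1.474e-06) = 0.03453 Ω
Seg 3: A = π(d/2)² = π(1.6200e-03 m)² = 8.245e-06 m²
R_3 = (1.78×10^-8)(8.41)/(8.245e-06) = 0.01816 Ω
R_total = R_1 + R_2 + R_3 = 0.0771 Ω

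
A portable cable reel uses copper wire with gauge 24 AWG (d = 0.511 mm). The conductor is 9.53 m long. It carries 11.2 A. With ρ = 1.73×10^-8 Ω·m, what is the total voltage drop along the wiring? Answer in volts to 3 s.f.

9.00 V

A = π(0.511/2 mm)² = π(2.5550e-04 m)² = 2.051e-07 m²
R = ρL/A = (1.73×10^-8)(9.53)/(2.051e-07) = 0.8039 Ω
V = IR = 11.2 × 0.8039 = 9.00 V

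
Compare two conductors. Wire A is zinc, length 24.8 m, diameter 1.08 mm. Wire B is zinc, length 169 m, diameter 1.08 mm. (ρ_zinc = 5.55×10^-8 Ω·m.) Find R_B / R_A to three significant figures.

6.81

R ∝ ρL/d², so R_B/R_A = (L_B/L_A)
= (169/24.8) = 6.81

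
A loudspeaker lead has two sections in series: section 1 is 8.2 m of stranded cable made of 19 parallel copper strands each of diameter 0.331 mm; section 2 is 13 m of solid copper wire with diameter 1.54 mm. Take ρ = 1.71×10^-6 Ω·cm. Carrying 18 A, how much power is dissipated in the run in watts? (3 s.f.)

ρ = 1.71×10^-6 Ω·cm = 1.71×10^-8 Ω·m
Section 1: A_strand = π(1.6550e-04)² = 8.605e-08 m²; R₁ = ρL/(N·A_s) = (1.71×10^-8)(8.2)/(19×8.605e-08) = 0.08577 Ω
Section 2: A = π(d/2)² = π(7.7000e-04 m)² = 1.863e-06 m²
R₂ = (1.71×10^-8)(13)/(1.863e-06) = 0.1193 Ω
R = R₁ + R₂ = 0.2051 Ω
P = I²R = (18)² × 0.2051 = 66.5 W

66.5 W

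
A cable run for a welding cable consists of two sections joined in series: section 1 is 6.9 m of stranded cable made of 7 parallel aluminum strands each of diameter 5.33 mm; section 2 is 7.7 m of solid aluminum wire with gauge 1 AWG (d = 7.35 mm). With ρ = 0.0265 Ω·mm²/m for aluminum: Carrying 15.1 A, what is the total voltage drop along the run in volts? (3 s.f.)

0.0903 V

ρ = 0.0265 Ω·mm²/m = 2.65×10^-8 Ω·m
Section 1: A_strand = π(2.6650e-03)² = 2.231e-05 m²; R₁ = ρL/(N·A_s) = (2.65×10^-8)(6.9)/(7×2.231e-05) = 0.001171 Ω
Section 2: A = π(7.35/2 mm)² = π(3.6750e-03 m)² = 4.243e-05 m²
R₂ = (2.65×10^-8)(7.7)/(4.243e-05) = 0.004809 Ω
R = R₁ + R₂ = 0.00598 Ω
V = IR = 15.1 × 0.00598 = 0.0903 V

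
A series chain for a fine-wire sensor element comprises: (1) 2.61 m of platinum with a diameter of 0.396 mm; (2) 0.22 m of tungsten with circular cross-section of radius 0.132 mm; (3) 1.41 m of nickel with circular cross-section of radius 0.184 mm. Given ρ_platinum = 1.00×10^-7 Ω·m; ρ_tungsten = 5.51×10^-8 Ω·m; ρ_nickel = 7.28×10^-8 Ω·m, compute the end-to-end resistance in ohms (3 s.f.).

3.31 Ω

Seg 1: A = π(d/2)² = π(1.9800e-04 m)² = 1.232e-07 m²
R_1 = (1.00×10^-7)(2.61)/(1.232e-07) = 2.119 Ω
Seg 2: A = πr² = π(1.3200e-04 m)² = 5.474e-08 m²
R_2 = (5.51×10^-8)(0.22)/(5.474e-08) = 0.2215 Ω
Seg 3: A = πr² = π(1.8400e-04 m)² = 1.064e-07 m²
R_3 = (7.28×10^-8)(1.41)/(1.064e-07) = 0.9651 Ω
R_total = R_1 + R_2 + R_3 = 3.31 Ω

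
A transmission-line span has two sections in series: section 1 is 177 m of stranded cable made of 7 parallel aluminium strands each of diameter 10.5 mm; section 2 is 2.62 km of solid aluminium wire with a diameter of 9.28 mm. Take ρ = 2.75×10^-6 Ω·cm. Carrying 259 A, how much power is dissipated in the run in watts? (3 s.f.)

72000 W

ρ = 2.75×10^-6 Ω·cm = 2.75×10^-8 Ω·m
Section 1: A_strand = π(5.2500e-03)² = 8.659e-05 m²; R₁ = ρL/(N·A_s) = (2.75×10^-8)(177)/(7×8.659e-05) = 0.00803 Ω
Section 2: A = π(d/2)² = π(4.6400e-03 m)² = 6.764e-05 m²
R₂ = (2.75×10^-8)(2620)/(6.764e-05) = 1.065 Ω
R = R₁ + R₂ = 1.073 Ω
P = I²R = (259)² × 1.073 = 72000 W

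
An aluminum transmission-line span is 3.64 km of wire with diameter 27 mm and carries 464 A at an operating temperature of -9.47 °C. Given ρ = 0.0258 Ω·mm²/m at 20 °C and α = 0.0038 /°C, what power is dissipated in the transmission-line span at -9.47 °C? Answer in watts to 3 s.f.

31400 W

ρ = 0.0258 Ω·mm²/m = 2.58×10^-8 Ω·m
A = π(d/2)² = π(1.3500e-02 m)² = 5.726e-04 m²
R₍20₎ = ρL/A = (2.58×10^-8)(3640)/(5.726e-04) = 0.164 Ω
R₍-9.47₎ = R₍20₎(1 + αΔT) = 0.164 × (1 + 0.0038×-29.5) = 0.1457 Ω
P = I²R = (464)² × 0.1457 = 31400 W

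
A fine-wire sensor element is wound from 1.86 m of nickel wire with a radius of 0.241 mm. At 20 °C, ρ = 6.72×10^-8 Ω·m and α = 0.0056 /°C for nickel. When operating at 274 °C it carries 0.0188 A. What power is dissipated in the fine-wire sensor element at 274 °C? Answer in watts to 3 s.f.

A = πr² = π(2.4100e-04 m)² = 1.825e-07 m²
R₍20₎ = ρL/A = (6.72×10^-8)(1.86)/(1.825e-07) = 0.685 Ω
R₍274₎ = R₍20₎(1 + αΔT) = 0.685 × (1 + 0.0056×254) = 1.659 Ω
P = I²R = (0.0188)² × 1.659 = 5.86×10^-4 W

5.86×10^-4 W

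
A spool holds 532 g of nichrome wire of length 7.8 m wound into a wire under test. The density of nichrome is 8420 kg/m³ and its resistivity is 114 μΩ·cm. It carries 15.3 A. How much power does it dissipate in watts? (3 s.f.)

257 W

ρ = 114 μΩ·cm = 1.14×10^-6 Ω·m
A = m/(density·L) = 0.532/(8420×7.8) = 8.1004e-06 m²
R = ρL/A = (1.14×10^-6)(7.8)/(8.1004e-06) = 1.098 Ω
P = I²R = (15.3)² × 1.098 = 257 W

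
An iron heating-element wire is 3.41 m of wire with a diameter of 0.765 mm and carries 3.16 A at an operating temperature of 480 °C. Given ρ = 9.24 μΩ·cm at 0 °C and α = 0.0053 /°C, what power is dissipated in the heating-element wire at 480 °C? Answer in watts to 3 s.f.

ρ = 9.24 μΩ·cm = 9.24×10^-8 Ω·m
A = π(d/2)² = π(3.8250e-04 m)² = 4.596e-07 m²
R₍0₎ = ρL/A = (9.24×10^-8)(3.41)/(4.596e-07) = 0.6855 Ω
R₍480₎ = R₍0₎(1 + αΔT) = 0.6855 × (1 + 0.0053×480) = 2.429 Ω
P = I²R = (3.16)² × 2.429 = 24.3 W

24.3 W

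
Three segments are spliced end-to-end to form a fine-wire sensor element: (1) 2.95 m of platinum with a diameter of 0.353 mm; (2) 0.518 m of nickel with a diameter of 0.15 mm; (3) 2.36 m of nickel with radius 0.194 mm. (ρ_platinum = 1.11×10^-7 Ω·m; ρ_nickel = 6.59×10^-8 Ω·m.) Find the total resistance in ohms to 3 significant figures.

Seg 1: A = π(d/2)² = π(1.7650e-04 m)² = 9.787e-08 m²
R_1 = (1.11×10^-7)(2.95)/(9.787e-08) = 3.346 Ω
Seg 2: A = π(d/2)² = π(7.5000e-05 m)² = 1.767e-08 m²
R_2 = (6.59×10^-8)(0.518)/(1.767e-08) = 1.932 Ω
Seg 3: A = πr² = π(1.9400e-04 m)² = 1.182e-07 m²
R_3 = (6.59×10^-8)(2.36)/(1.182e-07) = 1.315 Ω
R_total = R_1 + R_2 + R_3 = 6.59 Ω

6.59 Ω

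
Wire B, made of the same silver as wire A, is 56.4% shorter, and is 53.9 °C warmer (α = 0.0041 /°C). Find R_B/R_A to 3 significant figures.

0.532

R ∝ ρL/d² with ρ ∝ (1+αΔT), so R_B/R_A = (1 − 56.4/100) × (1 + 0.0041×53.9)
= 0.436 × 1.221 = 0.532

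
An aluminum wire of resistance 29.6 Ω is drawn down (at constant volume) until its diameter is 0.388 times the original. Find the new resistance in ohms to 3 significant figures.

1310 Ω

Volume constant ⇒ L' = L/r² with r = 0.388. R' = ρL'/A' = ρ(L/r²)/(πr²d₀²/4) = R/r⁴.
R' = 44.12 × 29.6 = 1310 Ω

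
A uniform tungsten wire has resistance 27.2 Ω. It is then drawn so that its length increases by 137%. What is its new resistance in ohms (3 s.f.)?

k = 1 + 137/100 = 2.37; volume constant ⇒ A' = A/k, so R' = k²R.
R' = 5.617 × 27.2 = 153 Ω

153 Ω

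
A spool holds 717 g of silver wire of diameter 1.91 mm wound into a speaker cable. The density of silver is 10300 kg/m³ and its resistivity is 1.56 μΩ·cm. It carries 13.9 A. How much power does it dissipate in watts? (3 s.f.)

25.6 W

ρ = 1.56 μΩ·cm = 1.56×10^-8 Ω·m
A = π(d/2)² = π(9.5500e-04 m)² = 2.8652e-06 m²
L = m/(density·A) = 0.717/(10300×2.8652e-06) = 24.3 m
R = ρL/A = (1.56×10^-8)(24.3)/(2.8652e-06) = 0.1323 Ω
P = I²R = (13.9)² × 0.1323 = 25.6 W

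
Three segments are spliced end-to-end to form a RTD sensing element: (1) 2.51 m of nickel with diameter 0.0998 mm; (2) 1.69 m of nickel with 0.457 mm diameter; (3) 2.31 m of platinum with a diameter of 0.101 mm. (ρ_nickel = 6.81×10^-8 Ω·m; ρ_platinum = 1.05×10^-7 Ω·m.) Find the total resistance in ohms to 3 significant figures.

52.8 Ω

Seg 1: A = π(d/2)² = π(4.9900e-05 m)² = 7.823e-09 m²
R_1 = (6.81×10^-8)(2.51)/(7.823e-09) = 21.85 Ω
Seg 2: A = π(d/2)² = π(2.2850e-04 m)² = 1.640e-07 m²
R_2 = (6.81×10^-8)(1.69)/(1.640e-07) = 0.7016 Ω
Seg 3: A = π(d/2)² = π(5.0500e-05 m)² = 8.012e-09 m²
R_3 = (1.05×10^-7)(2.31)/(8.012e-09) = 30.27 Ω
R_total = R_1 + R_2 + R_3 = 52.8 Ω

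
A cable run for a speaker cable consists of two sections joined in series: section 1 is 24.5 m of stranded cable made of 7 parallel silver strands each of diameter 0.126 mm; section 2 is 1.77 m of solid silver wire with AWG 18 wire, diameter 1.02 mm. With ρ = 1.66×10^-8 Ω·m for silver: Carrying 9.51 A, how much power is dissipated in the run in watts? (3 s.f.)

425 W

Section 1: A_strand = π(6.3000e-05)² = 1.247e-08 m²; R₁ = ρL/(N·A_s) = (1.66×10^-8)(24.5)/(7×1.247e-08) = 4.66 Ω
Section 2: A = π(1.02/2 mm)² = π(5.1000e-04 m)² = 8.171e-07 m²
R₂ = (1.66×10^-8)(1.77)/(8.171e-07) = 0.03596 Ω
R = R₁ + R₂ = 4.696 Ω
P = I²R = (9.51)² × 4.696 = 425 W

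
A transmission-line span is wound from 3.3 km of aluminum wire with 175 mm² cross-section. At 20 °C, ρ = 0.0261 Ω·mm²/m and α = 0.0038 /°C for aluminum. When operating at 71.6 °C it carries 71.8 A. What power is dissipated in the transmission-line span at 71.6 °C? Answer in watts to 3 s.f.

3030 W

ρ = 0.0261 Ω·mm²/m = 2.61×10^-8 Ω·m
A = 175 mm² = 1.750e-04 m²
R₍20₎ = ρL/A = (2.61×10^-8)(3300)/(1.750e-04) = 0.4922 Ω
R₍71.6₎ = R₍20₎(1 + αΔT) = 0.4922 × (1 + 0.0038×51.6) = 0.5887 Ω
P = I²R = (71.8)² × 0.5887 = 3030 W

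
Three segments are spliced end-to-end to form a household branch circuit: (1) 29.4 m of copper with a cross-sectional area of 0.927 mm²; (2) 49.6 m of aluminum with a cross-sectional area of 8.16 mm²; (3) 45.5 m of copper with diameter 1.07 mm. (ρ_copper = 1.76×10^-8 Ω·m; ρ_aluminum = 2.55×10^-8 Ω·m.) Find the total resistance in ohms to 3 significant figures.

Seg 1: A = 0.927 mm² = 9.270e-07 m²
R_1 = (1.76×10^-8)(29.4)/(9.270e-07) = 0.5582 Ω
Seg 2: A = 8.16 mm² = 8.160e-06 m²
R_2 = (2.55×10^-8)(49.6)/(8.160e-06) = 0.155 Ω
Seg 3: A = π(d/2)² = π(5.3500e-04 m)² = 8.992e-07 m²
R_3 = (1.76×10^-8)(45.5)/(8.992e-07) = 0.8906 Ω
R_total = R_1 + R_2 + R_3 = 1.60 Ω

1.60 Ω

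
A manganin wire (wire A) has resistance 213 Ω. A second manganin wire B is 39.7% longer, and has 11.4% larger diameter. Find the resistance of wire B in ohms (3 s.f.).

240 Ω

R ∝ L/d², so R_B/R_A = (1 + 39.7/100) × (1 + 11.4/100)⁻²
= 1.397 × 0.8058 = 1.126
R_B = 1.126 × 213 = 240 Ω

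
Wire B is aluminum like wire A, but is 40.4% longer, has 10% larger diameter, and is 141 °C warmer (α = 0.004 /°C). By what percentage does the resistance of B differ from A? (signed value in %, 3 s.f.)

R ∝ ρL/d² with ρ ∝ (1+αΔT), so R_B/R_A = (1 + 40.4/100) × (1 + 10/100)⁻² × (1 + 0.004×141)
= 1.404 × 0.8265 × 1.564 = 1.815
(R_B − R_A)/R_A = 1.815 − 1 = 81.5%

81.5%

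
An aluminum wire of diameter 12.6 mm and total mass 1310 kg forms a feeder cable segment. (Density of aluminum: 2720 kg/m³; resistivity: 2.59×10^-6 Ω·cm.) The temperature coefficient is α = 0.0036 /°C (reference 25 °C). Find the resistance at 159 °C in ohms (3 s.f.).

1.19 Ω

ρ = 2.59×10^-6 Ω·cm = 2.59×10^-8 Ω·m
A = π(d/2)² = π(6.3000e-03 m)² = 1.2469e-04 m²
L = m/(density·A) = 1310/(2720×1.2469e-04) = 3863 m
R = ρL/A = (2.59×10^-8)(3863)/(1.2469e-04) = 0.8023 Ω
R(159 °C) = 0.8023 × (1 + 0.0036×134) = 1.19 Ω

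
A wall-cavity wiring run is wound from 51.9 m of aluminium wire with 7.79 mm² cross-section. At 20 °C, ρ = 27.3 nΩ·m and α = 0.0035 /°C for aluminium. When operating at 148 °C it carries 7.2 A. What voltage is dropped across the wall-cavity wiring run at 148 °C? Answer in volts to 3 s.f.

ρ = 27.3 nΩ·m = 2.73×10^-8 Ω·m
A = 7.79 mm² = 7.790e-06 m²
R₍20₎ = ρL/A = (2.73×10^-8)(51.9)/(7.790e-06) = 0.1819 Ω
R₍148₎ = R₍20₎(1 + αΔT) = 0.1819 × (1 + 0.0035×128) = 0.2634 Ω
V = IR = 7.2 × 0.2634 = 1.90 V

1.90 V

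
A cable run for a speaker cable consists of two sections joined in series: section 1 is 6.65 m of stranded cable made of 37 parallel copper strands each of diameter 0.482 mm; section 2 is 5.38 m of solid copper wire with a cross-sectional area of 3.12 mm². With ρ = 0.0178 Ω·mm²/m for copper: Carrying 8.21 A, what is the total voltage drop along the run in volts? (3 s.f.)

ρ = 0.0178 Ω·mm²/m = 1.78×10^-8 Ω·m
Section 1: A_strand = π(2.4100e-04)² = 1.825e-07 m²; R₁ = ρL/(N·A_s) = (1.78×10^-8)(6.65)/(37×1.825e-07) = 0.01753 Ω
Section 2: A = 3.12 mm² = 3.120e-06 m²
R₂ = (1.78×10^-8)(5.38)/(3.120e-06) = 0.03069 Ω
R = R₁ + R₂ = 0.04823 Ω
V = IR = 8.21 × 0.04823 = 0.396 V

0.396 V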